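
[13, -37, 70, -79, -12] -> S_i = Random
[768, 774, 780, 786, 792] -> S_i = 768 + 6*i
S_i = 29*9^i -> [29, 261, 2349, 21141, 190269]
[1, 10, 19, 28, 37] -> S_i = 1 + 9*i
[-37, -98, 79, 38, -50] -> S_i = Random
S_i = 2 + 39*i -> [2, 41, 80, 119, 158]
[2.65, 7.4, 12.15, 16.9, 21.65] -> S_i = 2.65 + 4.75*i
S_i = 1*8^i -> [1, 8, 64, 512, 4096]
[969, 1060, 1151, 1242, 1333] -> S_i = 969 + 91*i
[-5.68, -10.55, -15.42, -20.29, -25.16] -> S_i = -5.68 + -4.87*i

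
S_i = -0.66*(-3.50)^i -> [-0.66, 2.31, -8.09, 28.3, -99.04]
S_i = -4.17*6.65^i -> [-4.17, -27.73, -184.41, -1226.31, -8154.98]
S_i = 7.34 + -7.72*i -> [7.34, -0.38, -8.1, -15.82, -23.54]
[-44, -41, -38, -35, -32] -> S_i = -44 + 3*i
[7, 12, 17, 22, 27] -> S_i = 7 + 5*i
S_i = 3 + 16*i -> [3, 19, 35, 51, 67]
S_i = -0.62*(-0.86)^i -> [-0.62, 0.53, -0.46, 0.39, -0.34]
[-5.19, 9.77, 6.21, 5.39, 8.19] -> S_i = Random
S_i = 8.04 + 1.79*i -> [8.04, 9.83, 11.62, 13.41, 15.2]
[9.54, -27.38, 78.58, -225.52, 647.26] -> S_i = 9.54*(-2.87)^i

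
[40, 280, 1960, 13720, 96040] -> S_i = 40*7^i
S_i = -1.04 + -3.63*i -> [-1.04, -4.67, -8.3, -11.93, -15.56]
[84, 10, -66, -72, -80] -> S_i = Random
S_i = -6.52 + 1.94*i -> [-6.52, -4.58, -2.64, -0.7, 1.24]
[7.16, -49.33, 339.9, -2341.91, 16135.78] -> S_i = 7.16*(-6.89)^i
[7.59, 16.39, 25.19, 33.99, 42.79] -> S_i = 7.59 + 8.80*i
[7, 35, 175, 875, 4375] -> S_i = 7*5^i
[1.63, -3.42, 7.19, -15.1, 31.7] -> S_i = 1.63*(-2.10)^i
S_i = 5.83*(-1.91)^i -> [5.83, -11.14, 21.27, -40.62, 77.59]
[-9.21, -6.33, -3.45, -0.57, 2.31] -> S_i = -9.21 + 2.88*i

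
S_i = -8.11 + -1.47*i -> [-8.11, -9.58, -11.05, -12.52, -13.99]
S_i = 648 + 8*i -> [648, 656, 664, 672, 680]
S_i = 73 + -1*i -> [73, 72, 71, 70, 69]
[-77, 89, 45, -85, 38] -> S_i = Random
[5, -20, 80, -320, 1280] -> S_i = 5*-4^i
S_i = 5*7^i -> [5, 35, 245, 1715, 12005]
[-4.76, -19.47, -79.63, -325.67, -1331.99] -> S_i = -4.76*4.09^i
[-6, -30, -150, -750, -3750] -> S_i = -6*5^i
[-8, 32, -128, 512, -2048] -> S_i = -8*-4^i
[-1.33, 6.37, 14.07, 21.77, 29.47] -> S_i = -1.33 + 7.70*i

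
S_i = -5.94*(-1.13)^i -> [-5.94, 6.71, -7.58, 8.57, -9.69]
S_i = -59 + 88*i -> [-59, 29, 117, 205, 293]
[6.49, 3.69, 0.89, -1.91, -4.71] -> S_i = 6.49 + -2.80*i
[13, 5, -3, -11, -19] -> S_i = 13 + -8*i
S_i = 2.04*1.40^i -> [2.04, 2.86, 4.0, 5.6, 7.84]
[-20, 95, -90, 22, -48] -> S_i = Random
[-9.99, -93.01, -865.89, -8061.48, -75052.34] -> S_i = -9.99*9.31^i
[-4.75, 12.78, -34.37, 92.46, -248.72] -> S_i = -4.75*(-2.69)^i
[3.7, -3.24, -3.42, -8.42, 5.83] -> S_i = Random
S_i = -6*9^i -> [-6, -54, -486, -4374, -39366]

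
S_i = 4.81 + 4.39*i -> [4.81, 9.2, 13.59, 17.98, 22.37]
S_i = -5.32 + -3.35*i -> [-5.32, -8.67, -12.02, -15.37, -18.72]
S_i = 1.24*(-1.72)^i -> [1.24, -2.13, 3.67, -6.31, 10.85]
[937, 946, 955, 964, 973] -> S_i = 937 + 9*i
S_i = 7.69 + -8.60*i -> [7.69, -0.91, -9.51, -18.11, -26.71]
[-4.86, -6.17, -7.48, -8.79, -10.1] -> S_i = -4.86 + -1.31*i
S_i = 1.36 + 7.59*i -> [1.36, 8.95, 16.54, 24.13, 31.72]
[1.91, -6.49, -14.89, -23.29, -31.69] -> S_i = 1.91 + -8.40*i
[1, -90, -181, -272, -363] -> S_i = 1 + -91*i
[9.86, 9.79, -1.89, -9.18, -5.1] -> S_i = Random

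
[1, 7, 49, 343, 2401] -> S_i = 1*7^i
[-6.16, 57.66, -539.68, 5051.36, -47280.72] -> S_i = -6.16*(-9.36)^i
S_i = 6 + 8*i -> [6, 14, 22, 30, 38]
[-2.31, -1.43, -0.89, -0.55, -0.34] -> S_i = -2.31*0.62^i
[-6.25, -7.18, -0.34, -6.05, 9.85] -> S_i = Random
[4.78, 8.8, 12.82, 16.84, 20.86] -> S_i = 4.78 + 4.02*i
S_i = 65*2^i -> [65, 130, 260, 520, 1040]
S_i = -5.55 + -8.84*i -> [-5.55, -14.39, -23.23, -32.07, -40.91]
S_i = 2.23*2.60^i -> [2.23, 5.8, 15.07, 39.19, 101.91]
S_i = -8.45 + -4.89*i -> [-8.45, -13.34, -18.23, -23.12, -28.01]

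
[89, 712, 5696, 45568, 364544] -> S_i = 89*8^i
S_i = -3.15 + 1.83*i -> [-3.15, -1.32, 0.51, 2.34, 4.17]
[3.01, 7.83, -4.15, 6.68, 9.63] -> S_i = Random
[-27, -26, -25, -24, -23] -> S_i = -27 + 1*i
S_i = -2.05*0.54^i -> [-2.05, -1.11, -0.6, -0.32, -0.17]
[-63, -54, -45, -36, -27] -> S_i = -63 + 9*i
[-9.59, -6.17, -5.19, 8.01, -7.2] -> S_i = Random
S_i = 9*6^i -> [9, 54, 324, 1944, 11664]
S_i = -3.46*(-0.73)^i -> [-3.46, 2.53, -1.84, 1.35, -0.98]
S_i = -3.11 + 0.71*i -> [-3.11, -2.4, -1.69, -0.98, -0.27]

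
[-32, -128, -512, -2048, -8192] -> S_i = -32*4^i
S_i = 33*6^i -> [33, 198, 1188, 7128, 42768]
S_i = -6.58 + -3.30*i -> [-6.58, -9.88, -13.18, -16.48, -19.78]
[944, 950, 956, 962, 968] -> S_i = 944 + 6*i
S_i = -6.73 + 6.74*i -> [-6.73, 0.01, 6.75, 13.49, 20.23]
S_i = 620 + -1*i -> [620, 619, 618, 617, 616]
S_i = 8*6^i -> [8, 48, 288, 1728, 10368]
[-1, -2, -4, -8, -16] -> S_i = -1*2^i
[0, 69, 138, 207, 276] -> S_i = 0 + 69*i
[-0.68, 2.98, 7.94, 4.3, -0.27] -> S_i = Random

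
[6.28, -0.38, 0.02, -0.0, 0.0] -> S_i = 6.28*(-0.06)^i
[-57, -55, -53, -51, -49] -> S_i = -57 + 2*i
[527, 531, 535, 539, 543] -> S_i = 527 + 4*i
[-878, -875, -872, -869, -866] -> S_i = -878 + 3*i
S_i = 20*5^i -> [20, 100, 500, 2500, 12500]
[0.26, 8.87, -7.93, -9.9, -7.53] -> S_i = Random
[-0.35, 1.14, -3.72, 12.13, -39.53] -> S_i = -0.35*(-3.26)^i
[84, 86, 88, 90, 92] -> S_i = 84 + 2*i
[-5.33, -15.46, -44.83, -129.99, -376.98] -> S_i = -5.33*2.90^i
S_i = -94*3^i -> [-94, -282, -846, -2538, -7614]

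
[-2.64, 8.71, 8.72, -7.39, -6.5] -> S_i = Random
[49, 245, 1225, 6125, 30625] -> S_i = 49*5^i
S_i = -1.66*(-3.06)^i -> [-1.66, 5.08, -15.54, 47.56, -145.54]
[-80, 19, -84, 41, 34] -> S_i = Random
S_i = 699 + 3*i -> [699, 702, 705, 708, 711]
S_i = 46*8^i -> [46, 368, 2944, 23552, 188416]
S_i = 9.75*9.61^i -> [9.75, 93.7, 900.43, 8653.16, 83156.88]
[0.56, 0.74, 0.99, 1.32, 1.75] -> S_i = 0.56*1.33^i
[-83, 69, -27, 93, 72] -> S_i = Random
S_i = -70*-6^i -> [-70, 420, -2520, 15120, -90720]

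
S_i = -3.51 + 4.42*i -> [-3.51, 0.91, 5.33, 9.75, 14.17]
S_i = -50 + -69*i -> [-50, -119, -188, -257, -326]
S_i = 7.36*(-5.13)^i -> [7.36, -37.76, 193.69, -993.64, 5097.38]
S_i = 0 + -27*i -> [0, -27, -54, -81, -108]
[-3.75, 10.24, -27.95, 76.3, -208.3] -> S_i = -3.75*(-2.73)^i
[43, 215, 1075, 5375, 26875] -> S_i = 43*5^i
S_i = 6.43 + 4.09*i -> [6.43, 10.52, 14.61, 18.7, 22.79]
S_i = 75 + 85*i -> [75, 160, 245, 330, 415]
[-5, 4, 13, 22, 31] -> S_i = -5 + 9*i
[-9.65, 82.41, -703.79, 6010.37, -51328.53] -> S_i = -9.65*(-8.54)^i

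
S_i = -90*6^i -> [-90, -540, -3240, -19440, -116640]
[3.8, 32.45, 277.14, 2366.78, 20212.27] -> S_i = 3.80*8.54^i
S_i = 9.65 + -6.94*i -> [9.65, 2.71, -4.23, -11.17, -18.11]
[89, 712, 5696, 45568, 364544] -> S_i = 89*8^i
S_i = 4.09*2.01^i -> [4.09, 8.22, 16.52, 33.21, 66.76]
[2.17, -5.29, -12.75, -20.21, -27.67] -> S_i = 2.17 + -7.46*i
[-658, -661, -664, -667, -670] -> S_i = -658 + -3*i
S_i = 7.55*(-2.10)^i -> [7.55, -15.86, 33.3, -69.92, 146.83]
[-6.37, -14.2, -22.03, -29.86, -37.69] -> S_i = -6.37 + -7.83*i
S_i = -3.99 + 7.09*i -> [-3.99, 3.1, 10.19, 17.28, 24.37]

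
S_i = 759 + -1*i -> [759, 758, 757, 756, 755]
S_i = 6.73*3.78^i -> [6.73, 25.44, 96.16, 363.49, 1373.99]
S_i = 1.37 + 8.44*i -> [1.37, 9.81, 18.25, 26.69, 35.13]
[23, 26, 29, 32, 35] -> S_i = 23 + 3*i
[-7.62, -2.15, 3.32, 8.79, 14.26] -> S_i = -7.62 + 5.47*i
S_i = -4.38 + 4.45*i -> [-4.38, 0.07, 4.52, 8.97, 13.42]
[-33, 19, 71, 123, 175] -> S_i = -33 + 52*i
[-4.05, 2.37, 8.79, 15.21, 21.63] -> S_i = -4.05 + 6.42*i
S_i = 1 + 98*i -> [1, 99, 197, 295, 393]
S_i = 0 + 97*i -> [0, 97, 194, 291, 388]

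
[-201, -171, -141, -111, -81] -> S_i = -201 + 30*i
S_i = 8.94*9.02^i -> [8.94, 80.64, 727.36, 6560.81, 59178.46]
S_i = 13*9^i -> [13, 117, 1053, 9477, 85293]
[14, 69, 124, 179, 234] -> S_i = 14 + 55*i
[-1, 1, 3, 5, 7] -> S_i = -1 + 2*i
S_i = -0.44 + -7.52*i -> [-0.44, -7.96, -15.48, -23.0, -30.52]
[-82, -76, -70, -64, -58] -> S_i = -82 + 6*i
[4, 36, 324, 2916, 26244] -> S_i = 4*9^i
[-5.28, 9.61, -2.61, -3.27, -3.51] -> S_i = Random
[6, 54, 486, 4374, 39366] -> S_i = 6*9^i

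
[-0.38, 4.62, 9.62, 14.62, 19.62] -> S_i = -0.38 + 5.00*i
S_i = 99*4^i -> [99, 396, 1584, 6336, 25344]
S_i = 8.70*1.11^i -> [8.7, 9.66, 10.72, 11.9, 13.21]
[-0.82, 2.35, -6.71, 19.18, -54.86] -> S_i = -0.82*(-2.86)^i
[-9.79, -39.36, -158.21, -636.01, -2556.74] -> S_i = -9.79*4.02^i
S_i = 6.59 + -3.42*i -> [6.59, 3.17, -0.25, -3.67, -7.09]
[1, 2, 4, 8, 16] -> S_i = 1*2^i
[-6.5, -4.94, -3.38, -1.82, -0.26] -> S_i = -6.50 + 1.56*i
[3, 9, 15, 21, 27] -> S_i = 3 + 6*i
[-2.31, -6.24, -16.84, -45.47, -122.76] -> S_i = -2.31*2.70^i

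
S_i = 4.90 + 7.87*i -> [4.9, 12.77, 20.64, 28.51, 36.38]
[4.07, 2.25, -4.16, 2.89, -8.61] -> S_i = Random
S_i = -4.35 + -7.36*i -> [-4.35, -11.71, -19.07, -26.43, -33.79]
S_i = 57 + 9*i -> [57, 66, 75, 84, 93]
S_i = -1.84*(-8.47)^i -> [-1.84, 15.58, -132.0, 1118.07, -9470.03]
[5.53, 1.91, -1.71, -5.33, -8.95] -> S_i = 5.53 + -3.62*i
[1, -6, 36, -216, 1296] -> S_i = 1*-6^i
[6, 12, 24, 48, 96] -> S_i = 6*2^i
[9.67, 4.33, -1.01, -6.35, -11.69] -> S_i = 9.67 + -5.34*i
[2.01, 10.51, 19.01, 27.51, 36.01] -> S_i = 2.01 + 8.50*i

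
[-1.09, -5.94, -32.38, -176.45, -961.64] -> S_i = -1.09*5.45^i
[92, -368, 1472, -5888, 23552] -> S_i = 92*-4^i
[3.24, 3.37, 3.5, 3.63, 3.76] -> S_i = 3.24 + 0.13*i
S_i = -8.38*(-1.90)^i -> [-8.38, 15.92, -30.25, 57.48, -109.21]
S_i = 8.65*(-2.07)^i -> [8.65, -17.91, 37.06, -76.72, 158.82]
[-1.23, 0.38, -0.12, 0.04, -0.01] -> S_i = -1.23*(-0.31)^i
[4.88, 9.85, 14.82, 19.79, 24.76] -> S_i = 4.88 + 4.97*i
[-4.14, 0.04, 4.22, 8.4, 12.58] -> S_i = -4.14 + 4.18*i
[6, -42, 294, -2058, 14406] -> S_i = 6*-7^i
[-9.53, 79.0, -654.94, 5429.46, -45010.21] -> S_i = -9.53*(-8.29)^i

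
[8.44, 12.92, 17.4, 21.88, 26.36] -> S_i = 8.44 + 4.48*i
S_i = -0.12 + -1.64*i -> [-0.12, -1.76, -3.4, -5.04, -6.68]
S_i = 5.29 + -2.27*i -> [5.29, 3.02, 0.75, -1.52, -3.79]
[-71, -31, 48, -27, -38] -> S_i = Random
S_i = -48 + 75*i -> [-48, 27, 102, 177, 252]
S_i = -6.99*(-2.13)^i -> [-6.99, 14.89, -31.71, 67.55, -143.88]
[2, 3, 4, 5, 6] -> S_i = 2 + 1*i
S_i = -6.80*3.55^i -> [-6.8, -24.14, -85.7, -304.22, -1080.0]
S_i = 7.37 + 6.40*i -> [7.37, 13.77, 20.17, 26.57, 32.97]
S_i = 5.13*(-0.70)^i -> [5.13, -3.59, 2.51, -1.76, 1.23]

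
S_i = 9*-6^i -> [9, -54, 324, -1944, 11664]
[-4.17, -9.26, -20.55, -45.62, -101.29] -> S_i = -4.17*2.22^i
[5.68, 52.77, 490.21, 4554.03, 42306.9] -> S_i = 5.68*9.29^i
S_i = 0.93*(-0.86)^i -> [0.93, -0.8, 0.69, -0.59, 0.51]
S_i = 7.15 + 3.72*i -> [7.15, 10.87, 14.59, 18.31, 22.03]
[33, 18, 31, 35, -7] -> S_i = Random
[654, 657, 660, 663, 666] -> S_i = 654 + 3*i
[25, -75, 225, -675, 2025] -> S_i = 25*-3^i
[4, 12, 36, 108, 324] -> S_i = 4*3^i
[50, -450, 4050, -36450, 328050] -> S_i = 50*-9^i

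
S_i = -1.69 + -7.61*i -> [-1.69, -9.3, -16.91, -24.52, -32.13]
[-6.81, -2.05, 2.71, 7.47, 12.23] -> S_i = -6.81 + 4.76*i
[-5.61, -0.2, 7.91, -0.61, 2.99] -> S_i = Random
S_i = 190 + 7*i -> [190, 197, 204, 211, 218]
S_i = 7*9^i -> [7, 63, 567, 5103, 45927]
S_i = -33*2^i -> [-33, -66, -132, -264, -528]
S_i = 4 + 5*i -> [4, 9, 14, 19, 24]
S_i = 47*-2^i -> [47, -94, 188, -376, 752]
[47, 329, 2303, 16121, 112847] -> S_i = 47*7^i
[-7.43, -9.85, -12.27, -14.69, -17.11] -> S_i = -7.43 + -2.42*i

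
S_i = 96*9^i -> [96, 864, 7776, 69984, 629856]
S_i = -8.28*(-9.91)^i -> [-8.28, 82.05, -813.16, 8058.45, -79859.2]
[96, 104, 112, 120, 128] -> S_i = 96 + 8*i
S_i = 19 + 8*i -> [19, 27, 35, 43, 51]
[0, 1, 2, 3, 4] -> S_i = 0 + 1*i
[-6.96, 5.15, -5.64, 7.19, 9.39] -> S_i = Random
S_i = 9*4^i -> [9, 36, 144, 576, 2304]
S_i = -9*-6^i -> [-9, 54, -324, 1944, -11664]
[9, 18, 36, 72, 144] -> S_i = 9*2^i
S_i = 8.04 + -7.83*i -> [8.04, 0.21, -7.62, -15.45, -23.28]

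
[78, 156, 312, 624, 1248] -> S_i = 78*2^i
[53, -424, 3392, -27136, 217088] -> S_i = 53*-8^i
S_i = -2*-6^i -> [-2, 12, -72, 432, -2592]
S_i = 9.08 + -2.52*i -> [9.08, 6.56, 4.04, 1.52, -1.0]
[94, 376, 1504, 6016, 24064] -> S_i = 94*4^i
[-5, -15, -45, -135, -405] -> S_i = -5*3^i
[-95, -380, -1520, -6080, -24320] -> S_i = -95*4^i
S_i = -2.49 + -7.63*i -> [-2.49, -10.12, -17.75, -25.38, -33.01]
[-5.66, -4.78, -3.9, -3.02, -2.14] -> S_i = -5.66 + 0.88*i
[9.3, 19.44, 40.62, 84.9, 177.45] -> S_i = 9.30*2.09^i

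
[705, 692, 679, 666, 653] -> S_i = 705 + -13*i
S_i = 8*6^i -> [8, 48, 288, 1728, 10368]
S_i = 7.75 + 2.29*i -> [7.75, 10.04, 12.33, 14.62, 16.91]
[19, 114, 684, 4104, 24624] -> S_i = 19*6^i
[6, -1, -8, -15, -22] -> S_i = 6 + -7*i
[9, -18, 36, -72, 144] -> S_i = 9*-2^i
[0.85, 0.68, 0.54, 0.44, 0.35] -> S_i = 0.85*0.80^i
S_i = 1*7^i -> [1, 7, 49, 343, 2401]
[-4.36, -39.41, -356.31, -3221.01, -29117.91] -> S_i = -4.36*9.04^i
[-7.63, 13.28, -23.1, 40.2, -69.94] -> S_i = -7.63*(-1.74)^i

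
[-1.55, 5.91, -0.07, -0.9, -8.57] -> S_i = Random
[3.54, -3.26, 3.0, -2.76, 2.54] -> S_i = 3.54*(-0.92)^i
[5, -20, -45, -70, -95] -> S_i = 5 + -25*i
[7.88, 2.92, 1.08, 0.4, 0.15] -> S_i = 7.88*0.37^i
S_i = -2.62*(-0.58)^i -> [-2.62, 1.52, -0.88, 0.51, -0.3]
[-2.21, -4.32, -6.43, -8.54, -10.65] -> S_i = -2.21 + -2.11*i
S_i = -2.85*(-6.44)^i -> [-2.85, 18.35, -118.2, 761.21, -4902.17]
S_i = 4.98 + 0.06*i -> [4.98, 5.04, 5.1, 5.16, 5.22]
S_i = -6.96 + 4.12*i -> [-6.96, -2.84, 1.28, 5.4, 9.52]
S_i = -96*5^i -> [-96, -480, -2400, -12000, -60000]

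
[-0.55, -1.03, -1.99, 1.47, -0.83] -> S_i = Random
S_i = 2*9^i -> [2, 18, 162, 1458, 13122]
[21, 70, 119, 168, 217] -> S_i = 21 + 49*i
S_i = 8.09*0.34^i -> [8.09, 2.75, 0.94, 0.32, 0.11]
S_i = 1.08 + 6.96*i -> [1.08, 8.04, 15.0, 21.96, 28.92]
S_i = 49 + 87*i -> [49, 136, 223, 310, 397]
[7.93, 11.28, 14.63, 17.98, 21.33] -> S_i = 7.93 + 3.35*i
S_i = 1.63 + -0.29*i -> [1.63, 1.34, 1.05, 0.76, 0.47]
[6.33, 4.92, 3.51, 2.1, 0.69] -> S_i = 6.33 + -1.41*i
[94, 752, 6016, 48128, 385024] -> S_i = 94*8^i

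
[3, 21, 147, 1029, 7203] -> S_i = 3*7^i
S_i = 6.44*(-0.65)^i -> [6.44, -4.19, 2.72, -1.77, 1.15]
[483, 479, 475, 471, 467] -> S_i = 483 + -4*i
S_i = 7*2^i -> [7, 14, 28, 56, 112]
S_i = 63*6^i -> [63, 378, 2268, 13608, 81648]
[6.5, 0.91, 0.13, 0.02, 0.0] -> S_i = 6.50*0.14^i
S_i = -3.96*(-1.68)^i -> [-3.96, 6.65, -11.18, 18.78, -31.55]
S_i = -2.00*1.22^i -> [-2.0, -2.44, -2.98, -3.63, -4.43]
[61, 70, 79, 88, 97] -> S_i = 61 + 9*i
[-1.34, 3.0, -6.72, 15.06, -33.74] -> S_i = -1.34*(-2.24)^i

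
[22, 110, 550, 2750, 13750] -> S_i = 22*5^i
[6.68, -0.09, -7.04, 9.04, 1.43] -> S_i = Random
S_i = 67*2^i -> [67, 134, 268, 536, 1072]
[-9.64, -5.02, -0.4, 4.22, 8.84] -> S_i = -9.64 + 4.62*i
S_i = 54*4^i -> [54, 216, 864, 3456, 13824]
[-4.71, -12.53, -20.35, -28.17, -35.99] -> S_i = -4.71 + -7.82*i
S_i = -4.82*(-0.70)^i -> [-4.82, 3.37, -2.36, 1.65, -1.16]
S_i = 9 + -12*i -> [9, -3, -15, -27, -39]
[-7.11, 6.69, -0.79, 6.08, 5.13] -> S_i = Random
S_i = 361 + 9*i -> [361, 370, 379, 388, 397]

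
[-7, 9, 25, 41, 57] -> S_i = -7 + 16*i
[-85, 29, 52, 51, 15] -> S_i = Random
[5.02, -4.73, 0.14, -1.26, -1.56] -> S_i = Random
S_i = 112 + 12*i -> [112, 124, 136, 148, 160]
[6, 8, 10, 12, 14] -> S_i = 6 + 2*i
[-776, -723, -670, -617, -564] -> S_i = -776 + 53*i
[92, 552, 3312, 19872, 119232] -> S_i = 92*6^i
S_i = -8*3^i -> [-8, -24, -72, -216, -648]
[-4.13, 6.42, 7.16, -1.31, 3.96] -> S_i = Random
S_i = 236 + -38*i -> [236, 198, 160, 122, 84]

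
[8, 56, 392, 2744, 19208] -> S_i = 8*7^i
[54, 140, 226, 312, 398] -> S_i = 54 + 86*i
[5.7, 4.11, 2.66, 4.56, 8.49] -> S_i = Random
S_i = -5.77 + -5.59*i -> [-5.77, -11.36, -16.95, -22.54, -28.13]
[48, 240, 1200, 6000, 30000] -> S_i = 48*5^i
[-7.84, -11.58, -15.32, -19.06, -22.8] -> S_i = -7.84 + -3.74*i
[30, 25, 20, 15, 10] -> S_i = 30 + -5*i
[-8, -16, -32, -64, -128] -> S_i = -8*2^i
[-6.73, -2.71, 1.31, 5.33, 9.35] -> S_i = -6.73 + 4.02*i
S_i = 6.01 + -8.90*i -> [6.01, -2.89, -11.79, -20.69, -29.59]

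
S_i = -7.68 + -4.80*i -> [-7.68, -12.48, -17.28, -22.08, -26.88]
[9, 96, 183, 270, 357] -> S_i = 9 + 87*i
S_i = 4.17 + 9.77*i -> [4.17, 13.94, 23.71, 33.48, 43.25]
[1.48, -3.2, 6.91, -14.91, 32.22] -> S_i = 1.48*(-2.16)^i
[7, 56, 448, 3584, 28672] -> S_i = 7*8^i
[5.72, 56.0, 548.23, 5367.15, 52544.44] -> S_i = 5.72*9.79^i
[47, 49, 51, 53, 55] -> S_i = 47 + 2*i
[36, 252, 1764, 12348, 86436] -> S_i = 36*7^i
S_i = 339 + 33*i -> [339, 372, 405, 438, 471]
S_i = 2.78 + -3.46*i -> [2.78, -0.68, -4.14, -7.6, -11.06]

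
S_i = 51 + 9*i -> [51, 60, 69, 78, 87]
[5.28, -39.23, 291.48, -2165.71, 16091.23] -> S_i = 5.28*(-7.43)^i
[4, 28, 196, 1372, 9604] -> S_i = 4*7^i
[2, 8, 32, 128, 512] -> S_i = 2*4^i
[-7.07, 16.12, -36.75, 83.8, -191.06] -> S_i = -7.07*(-2.28)^i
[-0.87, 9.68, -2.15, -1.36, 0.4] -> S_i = Random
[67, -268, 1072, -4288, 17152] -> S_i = 67*-4^i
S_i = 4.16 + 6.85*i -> [4.16, 11.01, 17.86, 24.71, 31.56]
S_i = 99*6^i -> [99, 594, 3564, 21384, 128304]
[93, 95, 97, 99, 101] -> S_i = 93 + 2*i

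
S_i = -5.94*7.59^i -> [-5.94, -45.08, -342.19, -2597.24, -19713.04]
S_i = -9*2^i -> [-9, -18, -36, -72, -144]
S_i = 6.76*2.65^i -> [6.76, 17.91, 47.47, 125.8, 333.37]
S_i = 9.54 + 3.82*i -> [9.54, 13.36, 17.18, 21.0, 24.82]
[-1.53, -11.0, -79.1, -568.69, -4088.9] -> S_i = -1.53*7.19^i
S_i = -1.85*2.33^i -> [-1.85, -4.31, -10.04, -23.4, -54.52]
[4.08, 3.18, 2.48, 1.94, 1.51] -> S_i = 4.08*0.78^i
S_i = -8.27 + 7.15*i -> [-8.27, -1.12, 6.03, 13.18, 20.33]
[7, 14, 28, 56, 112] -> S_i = 7*2^i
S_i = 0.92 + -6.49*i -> [0.92, -5.57, -12.06, -18.55, -25.04]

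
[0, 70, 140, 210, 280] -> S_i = 0 + 70*i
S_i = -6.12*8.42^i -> [-6.12, -51.53, -433.89, -3653.32, -30760.95]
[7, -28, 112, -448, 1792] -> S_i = 7*-4^i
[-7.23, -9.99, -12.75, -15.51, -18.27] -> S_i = -7.23 + -2.76*i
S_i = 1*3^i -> [1, 3, 9, 27, 81]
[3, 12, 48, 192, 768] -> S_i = 3*4^i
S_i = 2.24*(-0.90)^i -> [2.24, -2.02, 1.81, -1.63, 1.47]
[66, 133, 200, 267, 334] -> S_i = 66 + 67*i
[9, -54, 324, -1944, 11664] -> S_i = 9*-6^i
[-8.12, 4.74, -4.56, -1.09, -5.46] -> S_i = Random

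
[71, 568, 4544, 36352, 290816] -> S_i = 71*8^i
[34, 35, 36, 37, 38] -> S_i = 34 + 1*i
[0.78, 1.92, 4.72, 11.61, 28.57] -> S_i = 0.78*2.46^i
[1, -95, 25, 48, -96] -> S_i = Random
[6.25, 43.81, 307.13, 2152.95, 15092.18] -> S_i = 6.25*7.01^i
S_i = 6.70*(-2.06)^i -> [6.7, -13.8, 28.43, -58.57, 120.65]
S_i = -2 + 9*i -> [-2, 7, 16, 25, 34]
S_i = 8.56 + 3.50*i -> [8.56, 12.06, 15.56, 19.06, 22.56]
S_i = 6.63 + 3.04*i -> [6.63, 9.67, 12.71, 15.75, 18.79]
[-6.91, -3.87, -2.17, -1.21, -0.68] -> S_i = -6.91*0.56^i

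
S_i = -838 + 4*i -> [-838, -834, -830, -826, -822]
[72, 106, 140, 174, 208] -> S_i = 72 + 34*i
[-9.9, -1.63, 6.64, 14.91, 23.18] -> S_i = -9.90 + 8.27*i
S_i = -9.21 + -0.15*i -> [-9.21, -9.36, -9.51, -9.66, -9.81]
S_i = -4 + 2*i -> [-4, -2, 0, 2, 4]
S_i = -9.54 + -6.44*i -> [-9.54, -15.98, -22.42, -28.86, -35.3]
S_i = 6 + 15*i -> [6, 21, 36, 51, 66]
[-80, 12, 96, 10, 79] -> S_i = Random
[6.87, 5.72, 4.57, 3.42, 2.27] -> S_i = 6.87 + -1.15*i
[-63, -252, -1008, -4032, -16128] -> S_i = -63*4^i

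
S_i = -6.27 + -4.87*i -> [-6.27, -11.14, -16.01, -20.88, -25.75]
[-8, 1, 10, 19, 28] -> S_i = -8 + 9*i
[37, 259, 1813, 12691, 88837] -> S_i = 37*7^i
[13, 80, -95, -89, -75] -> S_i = Random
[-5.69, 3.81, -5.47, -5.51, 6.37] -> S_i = Random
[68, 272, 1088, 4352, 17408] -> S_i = 68*4^i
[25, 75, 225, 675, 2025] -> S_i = 25*3^i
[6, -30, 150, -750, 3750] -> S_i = 6*-5^i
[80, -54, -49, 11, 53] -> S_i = Random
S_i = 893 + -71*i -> [893, 822, 751, 680, 609]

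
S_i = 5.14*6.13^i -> [5.14, 31.51, 193.15, 1183.98, 7257.8]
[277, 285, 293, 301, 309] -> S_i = 277 + 8*i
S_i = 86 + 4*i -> [86, 90, 94, 98, 102]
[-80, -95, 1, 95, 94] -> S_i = Random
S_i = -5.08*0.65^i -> [-5.08, -3.3, -2.15, -1.4, -0.91]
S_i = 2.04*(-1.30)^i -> [2.04, -2.65, 3.45, -4.48, 5.83]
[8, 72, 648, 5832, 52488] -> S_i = 8*9^i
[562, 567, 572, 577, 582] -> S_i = 562 + 5*i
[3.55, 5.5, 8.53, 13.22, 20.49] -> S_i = 3.55*1.55^i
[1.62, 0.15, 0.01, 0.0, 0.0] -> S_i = 1.62*0.09^i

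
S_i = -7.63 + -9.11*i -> [-7.63, -16.74, -25.85, -34.96, -44.07]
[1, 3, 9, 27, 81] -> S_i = 1*3^i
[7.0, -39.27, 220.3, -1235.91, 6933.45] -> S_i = 7.00*(-5.61)^i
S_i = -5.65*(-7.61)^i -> [-5.65, 43.0, -327.2, 2490.02, -18949.03]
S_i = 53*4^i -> [53, 212, 848, 3392, 13568]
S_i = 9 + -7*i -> [9, 2, -5, -12, -19]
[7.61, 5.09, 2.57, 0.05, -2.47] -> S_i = 7.61 + -2.52*i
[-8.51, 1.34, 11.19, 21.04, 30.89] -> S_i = -8.51 + 9.85*i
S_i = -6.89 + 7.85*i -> [-6.89, 0.96, 8.81, 16.66, 24.51]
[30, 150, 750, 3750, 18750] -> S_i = 30*5^i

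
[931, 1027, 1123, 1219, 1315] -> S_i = 931 + 96*i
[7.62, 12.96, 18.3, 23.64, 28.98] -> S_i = 7.62 + 5.34*i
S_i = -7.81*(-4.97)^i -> [-7.81, 38.82, -192.91, 958.78, -4765.15]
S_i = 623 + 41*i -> [623, 664, 705, 746, 787]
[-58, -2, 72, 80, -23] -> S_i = Random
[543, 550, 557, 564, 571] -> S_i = 543 + 7*i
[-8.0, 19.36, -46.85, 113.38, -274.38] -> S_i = -8.00*(-2.42)^i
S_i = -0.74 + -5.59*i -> [-0.74, -6.33, -11.92, -17.51, -23.1]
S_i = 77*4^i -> [77, 308, 1232, 4928, 19712]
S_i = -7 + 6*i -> [-7, -1, 5, 11, 17]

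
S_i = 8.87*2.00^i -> [8.87, 17.74, 35.48, 70.96, 141.92]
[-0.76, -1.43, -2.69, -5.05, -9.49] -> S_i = -0.76*1.88^i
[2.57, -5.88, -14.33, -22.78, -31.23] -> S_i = 2.57 + -8.45*i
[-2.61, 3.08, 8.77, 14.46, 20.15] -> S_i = -2.61 + 5.69*i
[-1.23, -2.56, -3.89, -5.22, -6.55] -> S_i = -1.23 + -1.33*i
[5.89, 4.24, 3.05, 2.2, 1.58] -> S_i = 5.89*0.72^i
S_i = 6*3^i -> [6, 18, 54, 162, 486]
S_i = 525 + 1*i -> [525, 526, 527, 528, 529]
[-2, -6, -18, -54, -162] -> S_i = -2*3^i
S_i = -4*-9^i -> [-4, 36, -324, 2916, -26244]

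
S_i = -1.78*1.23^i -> [-1.78, -2.19, -2.69, -3.31, -4.07]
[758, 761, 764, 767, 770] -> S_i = 758 + 3*i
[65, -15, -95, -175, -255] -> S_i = 65 + -80*i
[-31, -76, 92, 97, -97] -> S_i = Random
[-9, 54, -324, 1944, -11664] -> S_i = -9*-6^i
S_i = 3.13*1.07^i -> [3.13, 3.35, 3.58, 3.83, 4.1]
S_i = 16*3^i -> [16, 48, 144, 432, 1296]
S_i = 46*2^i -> [46, 92, 184, 368, 736]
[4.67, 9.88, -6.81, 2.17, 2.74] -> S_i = Random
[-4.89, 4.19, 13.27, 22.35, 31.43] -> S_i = -4.89 + 9.08*i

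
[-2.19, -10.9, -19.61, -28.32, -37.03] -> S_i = -2.19 + -8.71*i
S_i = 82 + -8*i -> [82, 74, 66, 58, 50]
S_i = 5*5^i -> [5, 25, 125, 625, 3125]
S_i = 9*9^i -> [9, 81, 729, 6561, 59049]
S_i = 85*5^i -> [85, 425, 2125, 10625, 53125]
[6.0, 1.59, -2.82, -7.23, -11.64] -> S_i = 6.00 + -4.41*i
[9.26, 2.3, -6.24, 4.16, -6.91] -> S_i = Random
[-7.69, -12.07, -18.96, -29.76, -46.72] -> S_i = -7.69*1.57^i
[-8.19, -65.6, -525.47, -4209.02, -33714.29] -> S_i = -8.19*8.01^i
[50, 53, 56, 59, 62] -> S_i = 50 + 3*i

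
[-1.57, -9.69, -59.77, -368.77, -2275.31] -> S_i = -1.57*6.17^i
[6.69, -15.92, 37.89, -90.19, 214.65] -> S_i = 6.69*(-2.38)^i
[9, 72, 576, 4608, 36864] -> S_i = 9*8^i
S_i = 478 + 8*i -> [478, 486, 494, 502, 510]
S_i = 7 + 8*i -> [7, 15, 23, 31, 39]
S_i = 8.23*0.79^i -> [8.23, 6.5, 5.14, 4.06, 3.21]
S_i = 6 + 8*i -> [6, 14, 22, 30, 38]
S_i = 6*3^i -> [6, 18, 54, 162, 486]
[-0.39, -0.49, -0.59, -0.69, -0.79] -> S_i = -0.39 + -0.10*i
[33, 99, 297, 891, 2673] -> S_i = 33*3^i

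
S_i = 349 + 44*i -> [349, 393, 437, 481, 525]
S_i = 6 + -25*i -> [6, -19, -44, -69, -94]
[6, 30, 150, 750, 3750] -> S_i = 6*5^i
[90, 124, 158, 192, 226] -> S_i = 90 + 34*i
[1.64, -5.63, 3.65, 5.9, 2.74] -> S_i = Random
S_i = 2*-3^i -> [2, -6, 18, -54, 162]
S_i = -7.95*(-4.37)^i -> [-7.95, 34.74, -151.82, 663.45, -2899.3]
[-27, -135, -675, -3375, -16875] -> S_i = -27*5^i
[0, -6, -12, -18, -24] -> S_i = 0 + -6*i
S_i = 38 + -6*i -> [38, 32, 26, 20, 14]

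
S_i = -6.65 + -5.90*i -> [-6.65, -12.55, -18.45, -24.35, -30.25]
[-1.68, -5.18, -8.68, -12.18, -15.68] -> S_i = -1.68 + -3.50*i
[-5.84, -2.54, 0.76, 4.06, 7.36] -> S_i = -5.84 + 3.30*i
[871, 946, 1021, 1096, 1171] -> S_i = 871 + 75*i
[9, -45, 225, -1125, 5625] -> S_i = 9*-5^i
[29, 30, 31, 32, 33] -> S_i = 29 + 1*i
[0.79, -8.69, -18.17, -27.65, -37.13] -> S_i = 0.79 + -9.48*i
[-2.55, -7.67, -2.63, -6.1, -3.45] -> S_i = Random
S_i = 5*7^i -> [5, 35, 245, 1715, 12005]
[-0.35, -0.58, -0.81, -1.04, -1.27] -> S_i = -0.35 + -0.23*i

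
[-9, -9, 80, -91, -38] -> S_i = Random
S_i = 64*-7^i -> [64, -448, 3136, -21952, 153664]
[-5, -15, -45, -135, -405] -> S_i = -5*3^i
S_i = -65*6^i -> [-65, -390, -2340, -14040, -84240]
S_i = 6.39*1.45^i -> [6.39, 9.27, 13.43, 19.48, 28.25]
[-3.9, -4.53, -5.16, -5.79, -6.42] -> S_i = -3.90 + -0.63*i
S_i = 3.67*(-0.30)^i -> [3.67, -1.1, 0.33, -0.1, 0.03]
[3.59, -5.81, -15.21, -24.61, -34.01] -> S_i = 3.59 + -9.40*i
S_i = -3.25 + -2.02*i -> [-3.25, -5.27, -7.29, -9.31, -11.33]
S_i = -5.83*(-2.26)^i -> [-5.83, 13.18, -29.78, 67.3, -152.09]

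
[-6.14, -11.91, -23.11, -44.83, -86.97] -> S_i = -6.14*1.94^i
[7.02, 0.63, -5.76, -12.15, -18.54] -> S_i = 7.02 + -6.39*i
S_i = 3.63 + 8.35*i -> [3.63, 11.98, 20.33, 28.68, 37.03]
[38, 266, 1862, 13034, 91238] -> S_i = 38*7^i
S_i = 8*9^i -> [8, 72, 648, 5832, 52488]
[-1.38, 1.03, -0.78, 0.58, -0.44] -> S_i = -1.38*(-0.75)^i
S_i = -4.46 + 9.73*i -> [-4.46, 5.27, 15.0, 24.73, 34.46]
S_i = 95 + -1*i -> [95, 94, 93, 92, 91]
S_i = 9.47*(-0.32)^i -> [9.47, -3.03, 0.97, -0.31, 0.1]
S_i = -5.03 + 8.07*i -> [-5.03, 3.04, 11.11, 19.18, 27.25]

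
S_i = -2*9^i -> [-2, -18, -162, -1458, -13122]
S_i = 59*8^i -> [59, 472, 3776, 30208, 241664]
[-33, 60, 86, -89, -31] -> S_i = Random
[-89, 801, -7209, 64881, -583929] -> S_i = -89*-9^i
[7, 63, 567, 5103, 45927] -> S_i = 7*9^i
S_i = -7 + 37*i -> [-7, 30, 67, 104, 141]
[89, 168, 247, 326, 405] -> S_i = 89 + 79*i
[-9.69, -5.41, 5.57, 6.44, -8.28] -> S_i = Random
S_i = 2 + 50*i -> [2, 52, 102, 152, 202]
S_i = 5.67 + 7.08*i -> [5.67, 12.75, 19.83, 26.91, 33.99]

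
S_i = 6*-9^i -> [6, -54, 486, -4374, 39366]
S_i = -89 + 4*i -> [-89, -85, -81, -77, -73]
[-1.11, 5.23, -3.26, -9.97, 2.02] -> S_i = Random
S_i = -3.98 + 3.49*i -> [-3.98, -0.49, 3.0, 6.49, 9.98]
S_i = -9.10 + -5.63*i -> [-9.1, -14.73, -20.36, -25.99, -31.62]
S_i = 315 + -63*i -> [315, 252, 189, 126, 63]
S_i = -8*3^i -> [-8, -24, -72, -216, -648]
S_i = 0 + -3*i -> [0, -3, -6, -9, -12]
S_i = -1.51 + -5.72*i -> [-1.51, -7.23, -12.95, -18.67, -24.39]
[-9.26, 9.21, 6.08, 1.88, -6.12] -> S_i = Random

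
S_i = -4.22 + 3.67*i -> [-4.22, -0.55, 3.12, 6.79, 10.46]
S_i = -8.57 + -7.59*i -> [-8.57, -16.16, -23.75, -31.34, -38.93]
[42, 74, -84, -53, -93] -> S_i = Random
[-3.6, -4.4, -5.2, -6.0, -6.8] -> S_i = -3.60 + -0.80*i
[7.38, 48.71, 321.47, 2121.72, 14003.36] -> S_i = 7.38*6.60^i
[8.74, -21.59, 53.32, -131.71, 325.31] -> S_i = 8.74*(-2.47)^i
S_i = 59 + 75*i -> [59, 134, 209, 284, 359]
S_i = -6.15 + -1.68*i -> [-6.15, -7.83, -9.51, -11.19, -12.87]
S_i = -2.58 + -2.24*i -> [-2.58, -4.82, -7.06, -9.3, -11.54]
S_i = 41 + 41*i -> [41, 82, 123, 164, 205]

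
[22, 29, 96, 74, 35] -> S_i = Random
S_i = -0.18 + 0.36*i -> [-0.18, 0.18, 0.54, 0.9, 1.26]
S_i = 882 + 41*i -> [882, 923, 964, 1005, 1046]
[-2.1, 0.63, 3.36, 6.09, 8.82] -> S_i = -2.10 + 2.73*i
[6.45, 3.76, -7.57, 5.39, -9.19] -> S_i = Random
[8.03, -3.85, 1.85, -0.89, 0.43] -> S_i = 8.03*(-0.48)^i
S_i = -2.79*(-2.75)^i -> [-2.79, 7.67, -21.1, 58.02, -159.56]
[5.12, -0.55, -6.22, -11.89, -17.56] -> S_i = 5.12 + -5.67*i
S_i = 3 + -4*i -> [3, -1, -5, -9, -13]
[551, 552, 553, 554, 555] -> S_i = 551 + 1*i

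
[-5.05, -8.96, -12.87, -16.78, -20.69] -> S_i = -5.05 + -3.91*i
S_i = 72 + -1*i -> [72, 71, 70, 69, 68]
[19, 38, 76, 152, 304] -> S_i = 19*2^i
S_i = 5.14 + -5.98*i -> [5.14, -0.84, -6.82, -12.8, -18.78]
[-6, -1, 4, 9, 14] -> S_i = -6 + 5*i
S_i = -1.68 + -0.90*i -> [-1.68, -2.58, -3.48, -4.38, -5.28]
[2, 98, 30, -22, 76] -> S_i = Random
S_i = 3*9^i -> [3, 27, 243, 2187, 19683]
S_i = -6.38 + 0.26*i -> [-6.38, -6.12, -5.86, -5.6, -5.34]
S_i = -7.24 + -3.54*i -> [-7.24, -10.78, -14.32, -17.86, -21.4]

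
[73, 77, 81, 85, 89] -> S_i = 73 + 4*i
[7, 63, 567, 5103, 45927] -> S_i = 7*9^i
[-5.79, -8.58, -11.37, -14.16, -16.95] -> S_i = -5.79 + -2.79*i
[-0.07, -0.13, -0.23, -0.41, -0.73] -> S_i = -0.07*1.80^i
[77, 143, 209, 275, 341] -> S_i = 77 + 66*i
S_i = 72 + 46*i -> [72, 118, 164, 210, 256]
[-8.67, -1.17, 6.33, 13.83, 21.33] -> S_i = -8.67 + 7.50*i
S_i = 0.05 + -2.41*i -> [0.05, -2.36, -4.77, -7.18, -9.59]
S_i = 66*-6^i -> [66, -396, 2376, -14256, 85536]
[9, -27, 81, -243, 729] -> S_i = 9*-3^i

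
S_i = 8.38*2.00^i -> [8.38, 16.76, 33.52, 67.04, 134.08]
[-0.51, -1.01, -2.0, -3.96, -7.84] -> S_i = -0.51*1.98^i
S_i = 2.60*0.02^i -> [2.6, 0.05, 0.0, 0.0, 0.0]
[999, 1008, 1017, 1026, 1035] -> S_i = 999 + 9*i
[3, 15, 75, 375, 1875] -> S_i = 3*5^i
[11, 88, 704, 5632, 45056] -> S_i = 11*8^i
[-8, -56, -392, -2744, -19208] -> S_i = -8*7^i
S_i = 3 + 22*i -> [3, 25, 47, 69, 91]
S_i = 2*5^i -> [2, 10, 50, 250, 1250]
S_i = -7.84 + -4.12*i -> [-7.84, -11.96, -16.08, -20.2, -24.32]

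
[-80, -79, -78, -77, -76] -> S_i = -80 + 1*i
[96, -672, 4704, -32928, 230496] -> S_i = 96*-7^i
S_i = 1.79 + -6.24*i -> [1.79, -4.45, -10.69, -16.93, -23.17]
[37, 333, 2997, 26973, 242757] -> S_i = 37*9^i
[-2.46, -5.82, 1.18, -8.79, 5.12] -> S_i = Random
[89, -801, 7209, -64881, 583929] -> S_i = 89*-9^i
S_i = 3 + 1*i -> [3, 4, 5, 6, 7]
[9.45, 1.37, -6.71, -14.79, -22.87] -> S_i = 9.45 + -8.08*i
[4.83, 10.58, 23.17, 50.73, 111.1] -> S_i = 4.83*2.19^i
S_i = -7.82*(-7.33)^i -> [-7.82, 57.32, -420.16, 3079.77, -22574.73]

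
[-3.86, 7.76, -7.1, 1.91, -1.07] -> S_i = Random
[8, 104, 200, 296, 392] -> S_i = 8 + 96*i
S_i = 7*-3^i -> [7, -21, 63, -189, 567]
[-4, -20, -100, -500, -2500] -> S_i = -4*5^i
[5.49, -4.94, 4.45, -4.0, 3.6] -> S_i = 5.49*(-0.90)^i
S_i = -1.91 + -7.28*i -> [-1.91, -9.19, -16.47, -23.75, -31.03]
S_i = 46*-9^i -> [46, -414, 3726, -33534, 301806]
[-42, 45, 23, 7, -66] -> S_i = Random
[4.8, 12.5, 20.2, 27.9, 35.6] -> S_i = 4.80 + 7.70*i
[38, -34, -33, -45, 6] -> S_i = Random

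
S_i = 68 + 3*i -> [68, 71, 74, 77, 80]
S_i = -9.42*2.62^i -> [-9.42, -24.68, -64.66, -169.42, -443.87]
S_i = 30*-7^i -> [30, -210, 1470, -10290, 72030]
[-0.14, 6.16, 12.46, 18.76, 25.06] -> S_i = -0.14 + 6.30*i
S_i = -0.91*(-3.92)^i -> [-0.91, 3.57, -13.98, 54.82, -214.87]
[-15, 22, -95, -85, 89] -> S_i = Random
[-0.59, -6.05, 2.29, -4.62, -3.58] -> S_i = Random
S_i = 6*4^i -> [6, 24, 96, 384, 1536]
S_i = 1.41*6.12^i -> [1.41, 8.63, 52.81, 323.2, 1977.99]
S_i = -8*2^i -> [-8, -16, -32, -64, -128]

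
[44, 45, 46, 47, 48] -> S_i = 44 + 1*i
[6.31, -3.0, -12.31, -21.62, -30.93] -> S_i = 6.31 + -9.31*i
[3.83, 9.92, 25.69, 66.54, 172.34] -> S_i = 3.83*2.59^i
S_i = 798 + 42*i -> [798, 840, 882, 924, 966]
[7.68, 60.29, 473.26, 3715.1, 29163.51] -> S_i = 7.68*7.85^i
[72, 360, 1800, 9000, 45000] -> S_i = 72*5^i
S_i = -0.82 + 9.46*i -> [-0.82, 8.64, 18.1, 27.56, 37.02]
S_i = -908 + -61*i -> [-908, -969, -1030, -1091, -1152]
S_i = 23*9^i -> [23, 207, 1863, 16767, 150903]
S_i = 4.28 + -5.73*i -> [4.28, -1.45, -7.18, -12.91, -18.64]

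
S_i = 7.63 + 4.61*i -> [7.63, 12.24, 16.85, 21.46, 26.07]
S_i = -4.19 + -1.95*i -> [-4.19, -6.14, -8.09, -10.04, -11.99]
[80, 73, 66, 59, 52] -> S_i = 80 + -7*i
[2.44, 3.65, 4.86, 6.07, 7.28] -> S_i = 2.44 + 1.21*i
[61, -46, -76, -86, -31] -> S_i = Random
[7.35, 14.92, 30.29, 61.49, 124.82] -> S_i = 7.35*2.03^i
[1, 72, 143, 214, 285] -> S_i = 1 + 71*i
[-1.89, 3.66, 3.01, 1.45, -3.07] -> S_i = Random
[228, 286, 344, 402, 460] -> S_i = 228 + 58*i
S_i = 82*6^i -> [82, 492, 2952, 17712, 106272]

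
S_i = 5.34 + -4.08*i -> [5.34, 1.26, -2.82, -6.9, -10.98]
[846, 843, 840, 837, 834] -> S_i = 846 + -3*i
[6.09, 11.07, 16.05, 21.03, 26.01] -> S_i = 6.09 + 4.98*i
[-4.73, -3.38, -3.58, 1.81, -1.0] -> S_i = Random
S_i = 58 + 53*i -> [58, 111, 164, 217, 270]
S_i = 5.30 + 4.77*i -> [5.3, 10.07, 14.84, 19.61, 24.38]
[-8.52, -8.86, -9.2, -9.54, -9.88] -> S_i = -8.52 + -0.34*i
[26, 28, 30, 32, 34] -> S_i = 26 + 2*i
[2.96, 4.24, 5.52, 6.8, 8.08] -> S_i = 2.96 + 1.28*i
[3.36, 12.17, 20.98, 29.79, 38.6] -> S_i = 3.36 + 8.81*i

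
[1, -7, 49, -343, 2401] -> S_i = 1*-7^i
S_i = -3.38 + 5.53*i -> [-3.38, 2.15, 7.68, 13.21, 18.74]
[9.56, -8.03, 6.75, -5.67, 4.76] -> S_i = 9.56*(-0.84)^i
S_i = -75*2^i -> [-75, -150, -300, -600, -1200]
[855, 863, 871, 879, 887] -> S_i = 855 + 8*i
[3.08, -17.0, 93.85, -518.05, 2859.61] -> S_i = 3.08*(-5.52)^i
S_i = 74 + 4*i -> [74, 78, 82, 86, 90]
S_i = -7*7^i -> [-7, -49, -343, -2401, -16807]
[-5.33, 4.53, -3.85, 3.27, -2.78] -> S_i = -5.33*(-0.85)^i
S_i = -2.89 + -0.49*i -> [-2.89, -3.38, -3.87, -4.36, -4.85]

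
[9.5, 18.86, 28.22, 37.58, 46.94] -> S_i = 9.50 + 9.36*i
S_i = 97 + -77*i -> [97, 20, -57, -134, -211]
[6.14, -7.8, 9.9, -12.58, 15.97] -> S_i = 6.14*(-1.27)^i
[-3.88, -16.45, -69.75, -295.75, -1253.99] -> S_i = -3.88*4.24^i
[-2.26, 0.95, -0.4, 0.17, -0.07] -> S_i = -2.26*(-0.42)^i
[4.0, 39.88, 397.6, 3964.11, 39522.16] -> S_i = 4.00*9.97^i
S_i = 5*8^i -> [5, 40, 320, 2560, 20480]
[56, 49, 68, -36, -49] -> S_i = Random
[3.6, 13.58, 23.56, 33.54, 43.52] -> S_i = 3.60 + 9.98*i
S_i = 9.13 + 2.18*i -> [9.13, 11.31, 13.49, 15.67, 17.85]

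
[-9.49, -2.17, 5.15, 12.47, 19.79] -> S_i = -9.49 + 7.32*i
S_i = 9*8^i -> [9, 72, 576, 4608, 36864]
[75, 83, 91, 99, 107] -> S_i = 75 + 8*i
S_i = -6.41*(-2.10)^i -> [-6.41, 13.46, -28.27, 59.36, -124.66]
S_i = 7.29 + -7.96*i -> [7.29, -0.67, -8.63, -16.59, -24.55]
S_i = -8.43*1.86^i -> [-8.43, -15.68, -29.16, -54.25, -100.9]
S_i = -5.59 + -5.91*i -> [-5.59, -11.5, -17.41, -23.32, -29.23]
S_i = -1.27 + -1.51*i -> [-1.27, -2.78, -4.29, -5.8, -7.31]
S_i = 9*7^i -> [9, 63, 441, 3087, 21609]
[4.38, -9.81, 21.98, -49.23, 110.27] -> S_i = 4.38*(-2.24)^i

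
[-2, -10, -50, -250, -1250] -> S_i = -2*5^i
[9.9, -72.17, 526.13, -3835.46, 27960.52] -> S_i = 9.90*(-7.29)^i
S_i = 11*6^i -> [11, 66, 396, 2376, 14256]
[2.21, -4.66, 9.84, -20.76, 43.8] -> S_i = 2.21*(-2.11)^i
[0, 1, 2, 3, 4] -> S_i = 0 + 1*i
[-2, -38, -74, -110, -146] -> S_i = -2 + -36*i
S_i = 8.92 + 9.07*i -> [8.92, 17.99, 27.06, 36.13, 45.2]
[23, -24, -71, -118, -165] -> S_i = 23 + -47*i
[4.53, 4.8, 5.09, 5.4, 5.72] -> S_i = 4.53*1.06^i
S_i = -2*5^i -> [-2, -10, -50, -250, -1250]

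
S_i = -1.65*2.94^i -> [-1.65, -4.85, -14.26, -41.93, -123.27]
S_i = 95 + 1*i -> [95, 96, 97, 98, 99]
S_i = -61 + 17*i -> [-61, -44, -27, -10, 7]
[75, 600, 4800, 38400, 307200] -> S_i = 75*8^i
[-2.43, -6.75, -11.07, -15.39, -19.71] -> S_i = -2.43 + -4.32*i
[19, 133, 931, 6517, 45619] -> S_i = 19*7^i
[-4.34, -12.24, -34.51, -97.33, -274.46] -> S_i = -4.34*2.82^i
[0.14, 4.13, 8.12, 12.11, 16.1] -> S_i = 0.14 + 3.99*i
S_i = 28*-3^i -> [28, -84, 252, -756, 2268]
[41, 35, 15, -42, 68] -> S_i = Random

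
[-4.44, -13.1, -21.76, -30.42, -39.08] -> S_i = -4.44 + -8.66*i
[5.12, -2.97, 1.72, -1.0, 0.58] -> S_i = 5.12*(-0.58)^i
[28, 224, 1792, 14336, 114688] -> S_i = 28*8^i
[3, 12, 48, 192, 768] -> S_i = 3*4^i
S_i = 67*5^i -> [67, 335, 1675, 8375, 41875]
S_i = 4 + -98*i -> [4, -94, -192, -290, -388]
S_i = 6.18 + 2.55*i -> [6.18, 8.73, 11.28, 13.83, 16.38]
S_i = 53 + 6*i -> [53, 59, 65, 71, 77]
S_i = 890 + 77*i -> [890, 967, 1044, 1121, 1198]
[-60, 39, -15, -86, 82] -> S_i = Random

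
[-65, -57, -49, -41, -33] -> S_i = -65 + 8*i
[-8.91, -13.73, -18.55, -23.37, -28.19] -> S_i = -8.91 + -4.82*i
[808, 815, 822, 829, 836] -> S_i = 808 + 7*i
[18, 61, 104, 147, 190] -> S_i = 18 + 43*i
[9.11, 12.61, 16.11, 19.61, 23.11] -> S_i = 9.11 + 3.50*i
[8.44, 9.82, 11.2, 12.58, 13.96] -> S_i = 8.44 + 1.38*i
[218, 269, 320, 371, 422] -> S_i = 218 + 51*i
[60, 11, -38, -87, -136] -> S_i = 60 + -49*i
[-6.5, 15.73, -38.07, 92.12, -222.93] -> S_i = -6.50*(-2.42)^i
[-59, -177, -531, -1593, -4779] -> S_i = -59*3^i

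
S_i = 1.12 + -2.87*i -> [1.12, -1.75, -4.62, -7.49, -10.36]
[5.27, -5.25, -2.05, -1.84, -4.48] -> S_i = Random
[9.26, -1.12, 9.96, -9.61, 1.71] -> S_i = Random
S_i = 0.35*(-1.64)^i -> [0.35, -0.57, 0.94, -1.54, 2.53]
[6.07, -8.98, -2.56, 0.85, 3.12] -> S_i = Random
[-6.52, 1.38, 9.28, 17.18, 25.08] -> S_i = -6.52 + 7.90*i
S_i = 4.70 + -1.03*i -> [4.7, 3.67, 2.64, 1.61, 0.58]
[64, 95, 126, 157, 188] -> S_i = 64 + 31*i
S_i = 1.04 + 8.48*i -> [1.04, 9.52, 18.0, 26.48, 34.96]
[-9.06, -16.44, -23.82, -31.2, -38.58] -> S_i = -9.06 + -7.38*i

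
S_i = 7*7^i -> [7, 49, 343, 2401, 16807]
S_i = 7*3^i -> [7, 21, 63, 189, 567]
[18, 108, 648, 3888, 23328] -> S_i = 18*6^i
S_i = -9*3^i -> [-9, -27, -81, -243, -729]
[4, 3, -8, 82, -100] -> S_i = Random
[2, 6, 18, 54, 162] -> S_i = 2*3^i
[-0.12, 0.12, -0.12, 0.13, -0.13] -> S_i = -0.12*(-1.02)^i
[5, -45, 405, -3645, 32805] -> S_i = 5*-9^i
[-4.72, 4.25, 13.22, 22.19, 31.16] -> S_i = -4.72 + 8.97*i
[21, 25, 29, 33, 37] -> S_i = 21 + 4*i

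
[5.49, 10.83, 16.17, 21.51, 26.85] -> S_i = 5.49 + 5.34*i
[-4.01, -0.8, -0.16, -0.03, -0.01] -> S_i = -4.01*0.20^i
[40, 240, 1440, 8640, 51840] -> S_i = 40*6^i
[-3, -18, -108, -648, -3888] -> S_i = -3*6^i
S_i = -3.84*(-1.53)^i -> [-3.84, 5.88, -8.99, 13.75, -21.04]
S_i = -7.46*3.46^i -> [-7.46, -25.81, -89.31, -309.01, -1069.16]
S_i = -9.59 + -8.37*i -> [-9.59, -17.96, -26.33, -34.7, -43.07]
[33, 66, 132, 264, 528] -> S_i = 33*2^i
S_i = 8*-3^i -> [8, -24, 72, -216, 648]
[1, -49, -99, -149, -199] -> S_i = 1 + -50*i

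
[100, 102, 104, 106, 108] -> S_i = 100 + 2*i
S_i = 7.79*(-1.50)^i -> [7.79, -11.68, 17.53, -26.29, 39.44]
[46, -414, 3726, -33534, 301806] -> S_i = 46*-9^i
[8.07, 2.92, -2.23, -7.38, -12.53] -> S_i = 8.07 + -5.15*i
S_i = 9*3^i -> [9, 27, 81, 243, 729]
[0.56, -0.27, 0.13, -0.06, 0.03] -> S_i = 0.56*(-0.48)^i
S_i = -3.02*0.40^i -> [-3.02, -1.21, -0.48, -0.19, -0.08]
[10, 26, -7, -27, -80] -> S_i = Random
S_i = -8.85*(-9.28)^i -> [-8.85, 82.13, -762.15, 7072.73, -65634.95]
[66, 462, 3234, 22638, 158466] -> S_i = 66*7^i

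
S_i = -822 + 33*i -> [-822, -789, -756, -723, -690]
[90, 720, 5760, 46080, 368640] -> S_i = 90*8^i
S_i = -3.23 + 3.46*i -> [-3.23, 0.23, 3.69, 7.15, 10.61]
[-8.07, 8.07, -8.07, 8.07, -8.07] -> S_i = -8.07*(-1.00)^i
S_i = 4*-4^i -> [4, -16, 64, -256, 1024]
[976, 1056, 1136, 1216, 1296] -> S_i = 976 + 80*i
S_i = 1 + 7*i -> [1, 8, 15, 22, 29]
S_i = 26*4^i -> [26, 104, 416, 1664, 6656]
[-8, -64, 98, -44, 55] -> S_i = Random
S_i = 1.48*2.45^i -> [1.48, 3.63, 8.88, 21.77, 53.32]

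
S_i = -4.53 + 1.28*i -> [-4.53, -3.25, -1.97, -0.69, 0.59]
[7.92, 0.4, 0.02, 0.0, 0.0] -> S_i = 7.92*0.05^i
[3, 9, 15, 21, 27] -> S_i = 3 + 6*i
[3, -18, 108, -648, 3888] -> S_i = 3*-6^i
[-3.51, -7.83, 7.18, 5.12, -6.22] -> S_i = Random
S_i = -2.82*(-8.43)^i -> [-2.82, 23.77, -200.4, 1689.4, -14241.62]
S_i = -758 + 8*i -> [-758, -750, -742, -734, -726]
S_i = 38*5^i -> [38, 190, 950, 4750, 23750]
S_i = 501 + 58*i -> [501, 559, 617, 675, 733]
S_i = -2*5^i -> [-2, -10, -50, -250, -1250]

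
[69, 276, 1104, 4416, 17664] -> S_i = 69*4^i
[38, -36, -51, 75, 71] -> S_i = Random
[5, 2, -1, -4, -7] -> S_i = 5 + -3*i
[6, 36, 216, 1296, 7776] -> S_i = 6*6^i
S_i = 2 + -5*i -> [2, -3, -8, -13, -18]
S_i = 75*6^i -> [75, 450, 2700, 16200, 97200]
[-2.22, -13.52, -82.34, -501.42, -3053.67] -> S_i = -2.22*6.09^i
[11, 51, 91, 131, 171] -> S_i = 11 + 40*i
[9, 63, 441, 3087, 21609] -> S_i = 9*7^i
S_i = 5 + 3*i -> [5, 8, 11, 14, 17]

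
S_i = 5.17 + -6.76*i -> [5.17, -1.59, -8.35, -15.11, -21.87]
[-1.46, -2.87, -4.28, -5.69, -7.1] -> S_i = -1.46 + -1.41*i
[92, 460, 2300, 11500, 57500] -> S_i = 92*5^i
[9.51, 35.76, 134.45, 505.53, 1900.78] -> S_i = 9.51*3.76^i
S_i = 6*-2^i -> [6, -12, 24, -48, 96]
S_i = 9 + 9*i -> [9, 18, 27, 36, 45]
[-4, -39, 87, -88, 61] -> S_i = Random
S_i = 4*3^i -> [4, 12, 36, 108, 324]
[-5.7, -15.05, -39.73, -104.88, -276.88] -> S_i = -5.70*2.64^i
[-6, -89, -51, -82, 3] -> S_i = Random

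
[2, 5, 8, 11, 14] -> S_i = 2 + 3*i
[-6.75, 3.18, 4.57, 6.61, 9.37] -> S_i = Random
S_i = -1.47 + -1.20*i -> [-1.47, -2.67, -3.87, -5.07, -6.27]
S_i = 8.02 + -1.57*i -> [8.02, 6.45, 4.88, 3.31, 1.74]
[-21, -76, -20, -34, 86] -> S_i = Random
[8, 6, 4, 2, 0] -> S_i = 8 + -2*i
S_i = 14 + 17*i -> [14, 31, 48, 65, 82]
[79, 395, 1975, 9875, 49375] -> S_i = 79*5^i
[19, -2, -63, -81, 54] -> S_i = Random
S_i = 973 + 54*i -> [973, 1027, 1081, 1135, 1189]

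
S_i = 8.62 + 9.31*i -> [8.62, 17.93, 27.24, 36.55, 45.86]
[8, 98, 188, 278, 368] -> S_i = 8 + 90*i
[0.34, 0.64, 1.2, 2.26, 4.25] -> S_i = 0.34*1.88^i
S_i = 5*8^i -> [5, 40, 320, 2560, 20480]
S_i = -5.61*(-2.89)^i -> [-5.61, 16.21, -46.86, 135.41, -391.34]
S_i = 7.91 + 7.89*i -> [7.91, 15.8, 23.69, 31.58, 39.47]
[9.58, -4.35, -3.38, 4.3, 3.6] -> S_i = Random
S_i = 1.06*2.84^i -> [1.06, 3.01, 8.55, 24.28, 68.96]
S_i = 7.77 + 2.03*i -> [7.77, 9.8, 11.83, 13.86, 15.89]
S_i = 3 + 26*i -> [3, 29, 55, 81, 107]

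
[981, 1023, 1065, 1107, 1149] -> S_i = 981 + 42*i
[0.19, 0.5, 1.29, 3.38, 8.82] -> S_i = 0.19*2.61^i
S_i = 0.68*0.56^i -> [0.68, 0.38, 0.21, 0.12, 0.07]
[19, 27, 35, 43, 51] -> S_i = 19 + 8*i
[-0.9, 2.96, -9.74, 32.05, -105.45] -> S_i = -0.90*(-3.29)^i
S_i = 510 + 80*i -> [510, 590, 670, 750, 830]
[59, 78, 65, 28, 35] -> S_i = Random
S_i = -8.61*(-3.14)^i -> [-8.61, 27.04, -84.89, 266.56, -836.99]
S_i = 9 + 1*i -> [9, 10, 11, 12, 13]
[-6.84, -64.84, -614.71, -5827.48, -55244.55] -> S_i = -6.84*9.48^i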